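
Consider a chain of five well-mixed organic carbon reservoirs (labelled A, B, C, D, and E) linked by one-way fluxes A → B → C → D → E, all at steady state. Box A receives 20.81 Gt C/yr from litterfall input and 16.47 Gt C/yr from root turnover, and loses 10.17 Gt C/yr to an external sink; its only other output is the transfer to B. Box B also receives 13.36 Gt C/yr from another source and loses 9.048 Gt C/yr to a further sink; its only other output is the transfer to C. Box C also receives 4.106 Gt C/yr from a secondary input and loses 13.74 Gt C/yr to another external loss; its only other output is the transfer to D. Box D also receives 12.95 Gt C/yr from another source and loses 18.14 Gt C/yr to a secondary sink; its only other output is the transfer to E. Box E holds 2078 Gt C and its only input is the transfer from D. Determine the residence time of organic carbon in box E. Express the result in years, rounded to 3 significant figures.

125 yr

Box A: F(A→B) = (20.81 + 16.47) − 10.17 = 27.110 Gt C/yr.
Box B: F(B→C) = (27.110 + 13.36) − 9.048 = 31.422 Gt C/yr.
Box C: F(C→D) = (31.422 + 4.106) − 13.74 = 21.788 Gt C/yr.
Box D: F(D→E) = (21.788 + 12.95) − 18.14 = 16.598 Gt C/yr.
Box E throughput = its input = 16.598 Gt C/yr; τ = 2078 / 16.598 = 125.2 yr.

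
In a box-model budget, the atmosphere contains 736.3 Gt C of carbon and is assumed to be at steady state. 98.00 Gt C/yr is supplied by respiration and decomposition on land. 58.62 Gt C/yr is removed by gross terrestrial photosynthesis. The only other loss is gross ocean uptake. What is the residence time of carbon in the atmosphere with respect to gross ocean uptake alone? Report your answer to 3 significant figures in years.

18.7 yr

At steady state ΣF_in = ΣF_out.
ΣF_in = 98.000 Gt C/yr.
Gross ocean uptake flux = ΣF_in − (58.62) = 98.000 − 58.62 = 39.38 Gt C/yr.
τ = M / F = 736.3 / 39.38 = 18.70 yr.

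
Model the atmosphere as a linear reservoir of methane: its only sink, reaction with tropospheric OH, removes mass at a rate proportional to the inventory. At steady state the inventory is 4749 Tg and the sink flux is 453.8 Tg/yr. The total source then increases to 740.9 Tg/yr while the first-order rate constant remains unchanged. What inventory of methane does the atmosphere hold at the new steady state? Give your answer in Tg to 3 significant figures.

7750 Tg

Rate constant k = F/M = 453.8 / 4749 = 0.09556 yr⁻¹.
At the new steady state, source = k·M_new ⇒ M_new = 740.9 / 0.09556 = 7753 Tg.
(Equivalently M_new = M × F_new/F_old = 4749 × 740.9/453.8.)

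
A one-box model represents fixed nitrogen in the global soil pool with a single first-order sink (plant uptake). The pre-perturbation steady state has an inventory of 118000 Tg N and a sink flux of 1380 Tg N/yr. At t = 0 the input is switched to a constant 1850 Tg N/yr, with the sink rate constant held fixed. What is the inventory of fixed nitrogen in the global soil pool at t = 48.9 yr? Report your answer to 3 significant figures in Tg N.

136000 Tg N

The sink rate constant is k = F₀/M₀ = 1380/118000 = 0.01169 yr⁻¹.
Solving dM/dt = F₁ − kM with M(0) = M₀ gives M(t) = F₁/k + (M₀ − F₁/k)·e^(−kt).
F₁/k = 1850/0.01169 = 158190 Tg N; kt = 0.01169 × 48.9 = 0.5719, e^(−kt) = 0.5645.
M(48.9) = 158190 + (118000 − 158190) × 0.5645 = 158190 − 22680 = 135500 Tg N.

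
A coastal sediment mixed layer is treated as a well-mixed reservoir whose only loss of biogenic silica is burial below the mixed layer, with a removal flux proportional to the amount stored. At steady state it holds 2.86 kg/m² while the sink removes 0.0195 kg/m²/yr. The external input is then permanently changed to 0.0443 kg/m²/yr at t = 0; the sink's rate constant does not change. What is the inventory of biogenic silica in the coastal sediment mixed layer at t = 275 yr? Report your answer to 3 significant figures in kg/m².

5.94 kg/m²

τ = M₀/F₀ = 2.86/0.0195 = 146.7 yr; rate constant k = 1/τ.
New steady state M_∞ = F₁/k = F₁·τ = 0.0443 × 146.7 = 6.4973 kg/m².
M(t) = M_∞ + (M₀ − M_∞)·e^(−t/τ); t/τ = 275/146.7 = 1.875, so e^(−t/τ) = 0.1534.
M(t) = 6.4973 − 3.637 × 0.1534 = 5.9395 kg/m².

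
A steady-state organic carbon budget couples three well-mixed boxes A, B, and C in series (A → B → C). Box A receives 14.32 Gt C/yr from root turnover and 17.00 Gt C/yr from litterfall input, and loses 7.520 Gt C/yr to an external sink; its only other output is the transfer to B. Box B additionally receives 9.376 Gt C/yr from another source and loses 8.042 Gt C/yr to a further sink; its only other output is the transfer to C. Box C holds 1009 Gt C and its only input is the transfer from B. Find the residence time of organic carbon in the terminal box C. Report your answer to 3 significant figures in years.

Box A: F(A→B) = (14.32 + 17.00) − 7.520 = 23.800 Gt C/yr.
Box B: F(B→C) = (23.800 + 9.376) − 8.042 = 25.134 Gt C/yr.
Box C throughput = its input = 25.134 Gt C/yr; τ = 1009 / 25.134 = 40.14 yr.

40.1 yr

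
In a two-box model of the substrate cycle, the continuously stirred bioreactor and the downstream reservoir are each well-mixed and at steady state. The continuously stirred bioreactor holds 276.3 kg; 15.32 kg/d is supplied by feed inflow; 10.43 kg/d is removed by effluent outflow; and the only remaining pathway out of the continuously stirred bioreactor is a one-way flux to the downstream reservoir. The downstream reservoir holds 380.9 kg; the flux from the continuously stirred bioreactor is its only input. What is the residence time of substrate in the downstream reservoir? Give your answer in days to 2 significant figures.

78 d

Balance the continuously stirred bioreactor: ΣF_in = 15.320 kg/d.
Flux to the downstream reservoir = ΣF_in − (10.43) = 4.8900 kg/d.
At steady state the output of the downstream reservoir equals its input, 4.8900 kg/d.
τ = M / F = 380.9 / 4.8900 = 77.89 d.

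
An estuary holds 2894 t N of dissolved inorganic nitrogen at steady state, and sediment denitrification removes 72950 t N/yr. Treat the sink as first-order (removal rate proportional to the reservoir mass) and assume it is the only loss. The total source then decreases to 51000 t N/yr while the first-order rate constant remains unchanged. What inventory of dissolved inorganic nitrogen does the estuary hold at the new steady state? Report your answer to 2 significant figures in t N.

Rate constant k = F/M = 72950 / 2894 = 25.21 yr⁻¹.
At the new steady state, source = k·M_new ⇒ M_new = 51000 / 25.21 = 2023 t N.
(Equivalently M_new = M × F_new/F_old = 2894 × 51000/72950.)

2000 t N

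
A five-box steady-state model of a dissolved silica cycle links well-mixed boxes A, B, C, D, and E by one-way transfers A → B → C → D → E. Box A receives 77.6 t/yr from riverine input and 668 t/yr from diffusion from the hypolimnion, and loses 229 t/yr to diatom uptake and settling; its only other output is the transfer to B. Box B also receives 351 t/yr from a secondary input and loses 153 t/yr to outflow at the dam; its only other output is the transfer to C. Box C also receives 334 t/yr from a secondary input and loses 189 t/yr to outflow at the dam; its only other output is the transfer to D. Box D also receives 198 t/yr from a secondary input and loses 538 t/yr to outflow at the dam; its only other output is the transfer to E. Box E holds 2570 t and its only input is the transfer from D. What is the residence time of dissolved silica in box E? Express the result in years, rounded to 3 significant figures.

4.95 yr

Box A: F(A→B) = (77.6 + 668) − 229 = 516.60 t/yr.
Box B: F(B→C) = (516.60 + 351) − 153 = 714.60 t/yr.
Box C: F(C→D) = (714.60 + 334) − 189 = 859.60 t/yr.
Box D: F(D→E) = (859.60 + 198) − 538 = 519.60 t/yr.
Box E throughput = its input = 519.60 t/yr; τ = 2570 / 519.60 = 4.946 yr.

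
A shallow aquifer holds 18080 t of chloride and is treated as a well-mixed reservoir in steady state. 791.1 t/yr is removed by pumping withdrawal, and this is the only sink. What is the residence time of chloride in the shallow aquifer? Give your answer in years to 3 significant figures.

22.9 yr

τ = M / F = 18080 / 791.1 = 22.85 yr.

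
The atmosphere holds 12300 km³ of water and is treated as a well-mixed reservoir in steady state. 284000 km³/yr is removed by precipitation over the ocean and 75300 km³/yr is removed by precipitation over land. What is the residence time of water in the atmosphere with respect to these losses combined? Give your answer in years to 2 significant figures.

Total removal = 284000 + 75300 = 359300 km³/yr.
τ = M / ΣF_out = 12300 / 359300 = 0.03423 yr.

0.034 yr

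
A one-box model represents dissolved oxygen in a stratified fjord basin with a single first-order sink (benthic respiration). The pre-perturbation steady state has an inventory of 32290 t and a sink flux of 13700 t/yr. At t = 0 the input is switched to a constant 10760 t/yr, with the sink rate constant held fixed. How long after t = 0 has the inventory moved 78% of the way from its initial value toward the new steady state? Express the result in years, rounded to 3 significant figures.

τ = M₀/F₀ = 32290/13700 = 2.357 yr.
The remaining gap fraction is e^(−t/τ); 78% covered ⇒ e^(−t/τ) = 0.220.
t = −τ ln(0.220) = 2.357 × 1.514 = 3.569 yr.

3.57 yr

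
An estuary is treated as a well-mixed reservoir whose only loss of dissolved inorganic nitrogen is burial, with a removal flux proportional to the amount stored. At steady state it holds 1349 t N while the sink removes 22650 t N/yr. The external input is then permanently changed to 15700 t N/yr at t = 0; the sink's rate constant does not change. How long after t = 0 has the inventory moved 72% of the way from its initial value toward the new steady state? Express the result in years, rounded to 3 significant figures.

τ = M₀/F₀ = 1349/22650 = 0.05956 yr.
The remaining gap fraction is e^(−t/τ); 72% covered ⇒ e^(−t/τ) = 0.280.
t = −τ ln(0.280) = 0.05956 × 1.273 = 0.07582 yr.

0.0758 yr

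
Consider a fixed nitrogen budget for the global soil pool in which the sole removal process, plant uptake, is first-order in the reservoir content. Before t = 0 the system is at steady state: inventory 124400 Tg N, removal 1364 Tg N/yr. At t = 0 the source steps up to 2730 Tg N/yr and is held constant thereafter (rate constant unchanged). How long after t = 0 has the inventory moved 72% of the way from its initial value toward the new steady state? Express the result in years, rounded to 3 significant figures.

116 yr

τ = M₀/F₀ = 124400/1364 = 91.20 yr.
The remaining gap fraction is e^(−t/τ); 72% covered ⇒ e^(−t/τ) = 0.280.
t = −τ ln(0.280) = 91.20 × 1.273 = 116.1 yr.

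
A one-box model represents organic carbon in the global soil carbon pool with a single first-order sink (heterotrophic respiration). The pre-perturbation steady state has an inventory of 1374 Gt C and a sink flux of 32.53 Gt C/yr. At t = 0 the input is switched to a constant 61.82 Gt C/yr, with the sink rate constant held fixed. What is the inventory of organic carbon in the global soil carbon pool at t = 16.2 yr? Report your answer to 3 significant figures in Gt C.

1770 Gt C

τ = M₀/F₀ = 1374/32.53 = 42.24 yr; rate constant k = 1/τ.
New steady state M_∞ = F₁/k = F₁·τ = 61.82 × 42.24 = 2611.1 Gt C.
M(t) = M_∞ + (M₀ − M_∞)·e^(−t/τ); t/τ = 16.2/42.24 = 0.3835, so e^(−t/τ) = 0.6814.
M(t) = 2611.1 − 1237 × 0.6814 = 1768.1 Gt C.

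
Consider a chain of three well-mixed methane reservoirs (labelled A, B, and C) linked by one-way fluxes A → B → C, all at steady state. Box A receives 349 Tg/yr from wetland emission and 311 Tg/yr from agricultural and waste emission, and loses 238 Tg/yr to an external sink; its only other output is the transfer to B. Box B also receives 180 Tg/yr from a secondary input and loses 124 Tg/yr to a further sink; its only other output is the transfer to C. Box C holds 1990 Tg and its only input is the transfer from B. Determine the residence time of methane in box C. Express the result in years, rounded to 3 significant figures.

Box A: F(A→B) = (349 + 311) − 238 = 422.00 Tg/yr.
Box B: F(B→C) = (422.00 + 180) − 124 = 478.00 Tg/yr.
Box C throughput = its input = 478.00 Tg/yr; τ = 1990 / 478.00 = 4.163 yr.

4.16 yr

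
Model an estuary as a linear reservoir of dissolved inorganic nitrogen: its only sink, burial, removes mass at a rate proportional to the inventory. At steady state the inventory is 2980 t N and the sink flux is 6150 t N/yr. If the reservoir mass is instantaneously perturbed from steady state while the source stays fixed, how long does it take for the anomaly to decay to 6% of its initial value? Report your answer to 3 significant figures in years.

1.36 yr

For a linear reservoir the anomaly decays as exp(−t/τ) with τ = M/F = 2980/6150 = 0.4846 yr.
exp(−t/τ) = 0.06 ⇒ t = −τ ln(0.06) = 0.4846 × 2.813 = 1.363 yr.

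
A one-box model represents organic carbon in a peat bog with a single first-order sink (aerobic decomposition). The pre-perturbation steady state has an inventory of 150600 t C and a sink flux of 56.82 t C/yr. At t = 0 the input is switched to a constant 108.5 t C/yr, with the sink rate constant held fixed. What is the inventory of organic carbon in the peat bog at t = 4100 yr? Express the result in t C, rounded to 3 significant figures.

258000 t C

τ = M₀/F₀ = 150600/56.82 = 2650 yr; rate constant k = 1/τ.
New steady state M_∞ = F₁/k = F₁·τ = 108.5 × 2650 = 287580 t C.
M(t) = M_∞ + (M₀ − M_∞)·e^(−t/τ); t/τ = 4100/2650 = 1.547, so e^(−t/τ) = 0.2129.
M(t) = 287580 − 137000 × 0.2129 = 258410 t C.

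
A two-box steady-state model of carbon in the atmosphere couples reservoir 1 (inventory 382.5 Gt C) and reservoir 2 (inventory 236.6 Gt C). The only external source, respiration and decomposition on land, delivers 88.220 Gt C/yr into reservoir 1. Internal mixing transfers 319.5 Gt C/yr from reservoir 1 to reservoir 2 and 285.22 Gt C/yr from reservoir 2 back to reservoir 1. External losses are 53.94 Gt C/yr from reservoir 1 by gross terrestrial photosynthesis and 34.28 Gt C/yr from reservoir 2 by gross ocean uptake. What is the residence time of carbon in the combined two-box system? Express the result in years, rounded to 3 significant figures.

Residence time in the combined system uses the total inventory and the total *external* removal — internal exchanges between the two boxes cancel.
M_total = 382.5 + 236.6 = 619.10 Gt C.
ΣF_external_out = 53.94 + 34.28 = 88.220 Gt C/yr.
τ = M_total / ΣF_ext = 619.10 / 88.220 = 7.018 yr.

7.02 yr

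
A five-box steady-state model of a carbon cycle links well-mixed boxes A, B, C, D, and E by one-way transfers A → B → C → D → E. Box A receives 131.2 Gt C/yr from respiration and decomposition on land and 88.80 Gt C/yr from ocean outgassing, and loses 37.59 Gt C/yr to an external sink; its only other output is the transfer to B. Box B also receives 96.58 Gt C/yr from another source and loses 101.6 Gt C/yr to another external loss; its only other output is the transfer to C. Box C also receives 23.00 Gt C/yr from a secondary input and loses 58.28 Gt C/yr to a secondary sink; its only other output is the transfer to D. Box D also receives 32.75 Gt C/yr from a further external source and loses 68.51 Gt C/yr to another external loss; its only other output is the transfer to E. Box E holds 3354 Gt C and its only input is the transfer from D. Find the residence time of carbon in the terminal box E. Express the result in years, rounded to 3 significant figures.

Box A: F(A→B) = (131.2 + 88.80) − 37.59 = 182.41 Gt C/yr.
Box B: F(B→C) = (182.41 + 96.58) − 101.6 = 177.39 Gt C/yr.
Box C: F(C→D) = (177.39 + 23.00) − 58.28 = 142.11 Gt C/yr.
Box D: F(D→E) = (142.11 + 32.75) − 68.51 = 106.35 Gt C/yr.
Box E throughput = its input = 106.35 Gt C/yr; τ = 3354 / 106.35 = 31.54 yr.

31.5 yr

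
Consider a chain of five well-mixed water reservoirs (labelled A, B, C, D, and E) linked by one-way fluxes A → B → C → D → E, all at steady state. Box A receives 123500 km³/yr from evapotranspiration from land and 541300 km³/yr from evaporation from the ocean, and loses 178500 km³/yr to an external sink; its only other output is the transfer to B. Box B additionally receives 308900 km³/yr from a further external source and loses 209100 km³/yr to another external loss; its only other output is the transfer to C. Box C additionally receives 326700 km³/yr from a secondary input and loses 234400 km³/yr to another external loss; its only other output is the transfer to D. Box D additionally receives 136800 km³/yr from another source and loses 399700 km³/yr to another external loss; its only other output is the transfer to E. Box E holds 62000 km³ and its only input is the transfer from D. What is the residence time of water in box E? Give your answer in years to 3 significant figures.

Box A: F(A→B) = (123500 + 541300) − 178500 = 486300 km³/yr.
Box B: F(B→C) = (486300 + 308900) − 209100 = 586100 km³/yr.
Box C: F(C→D) = (586100 + 326700) − 234400 = 678400 km³/yr.
Box D: F(D→E) = (678400 + 136800) − 399700 = 415500 km³/yr.
Box E throughput = its input = 415500 km³/yr; τ = 62000 / 415500 = 0.1492 yr.

0.149 yr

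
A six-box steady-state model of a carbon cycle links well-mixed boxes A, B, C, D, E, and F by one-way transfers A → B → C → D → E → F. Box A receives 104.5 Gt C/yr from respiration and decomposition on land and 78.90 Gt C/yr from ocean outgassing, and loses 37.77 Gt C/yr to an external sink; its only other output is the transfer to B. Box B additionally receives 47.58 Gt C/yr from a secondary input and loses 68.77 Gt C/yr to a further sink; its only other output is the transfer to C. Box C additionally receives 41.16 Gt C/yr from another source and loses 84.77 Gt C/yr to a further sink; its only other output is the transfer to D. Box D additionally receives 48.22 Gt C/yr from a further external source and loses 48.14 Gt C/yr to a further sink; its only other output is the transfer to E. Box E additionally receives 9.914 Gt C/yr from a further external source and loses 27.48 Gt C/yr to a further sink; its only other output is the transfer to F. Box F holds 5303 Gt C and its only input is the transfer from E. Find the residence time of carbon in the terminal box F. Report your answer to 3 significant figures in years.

Box A: F(A→B) = (104.5 + 78.90) − 37.77 = 145.63 Gt C/yr.
Box B: F(B→C) = (145.63 + 47.58) − 68.77 = 124.44 Gt C/yr.
Box C: F(C→D) = (124.44 + 41.16) − 84.77 = 80.830 Gt C/yr.
Box D: F(D→E) = (80.830 + 48.22) − 48.14 = 80.910 Gt C/yr.
Box E: F(E→F) = (80.910 + 9.914) − 27.48 = 63.344 Gt C/yr.
Box F throughput = its input = 63.344 Gt C/yr; τ = 5303 / 63.344 = 83.72 yr.

83.7 yr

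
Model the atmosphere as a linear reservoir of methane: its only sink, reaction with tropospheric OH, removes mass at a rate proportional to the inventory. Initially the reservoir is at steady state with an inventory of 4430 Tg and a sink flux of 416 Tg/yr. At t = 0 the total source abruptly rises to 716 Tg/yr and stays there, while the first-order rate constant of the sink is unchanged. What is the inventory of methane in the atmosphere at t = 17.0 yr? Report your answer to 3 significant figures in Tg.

6980 Tg

The sink rate constant is k = F₀/M₀ = 416/4430 = 0.09391 yr⁻¹.
Solving dM/dt = F₁ − kM with M(0) = M₀ gives M(t) = F₁/k + (M₀ − F₁/k)·e^(−kt).
F₁/k = 716/0.09391 = 7624.7 Tg; kt = 0.09391 × 17.0 = 1.596, e^(−kt) = 0.2026.
M(17.0) = 7624.7 + (4430 − 7624.7) × 0.2026 = 7624.7 − 647.3 = 6977.4 Tg.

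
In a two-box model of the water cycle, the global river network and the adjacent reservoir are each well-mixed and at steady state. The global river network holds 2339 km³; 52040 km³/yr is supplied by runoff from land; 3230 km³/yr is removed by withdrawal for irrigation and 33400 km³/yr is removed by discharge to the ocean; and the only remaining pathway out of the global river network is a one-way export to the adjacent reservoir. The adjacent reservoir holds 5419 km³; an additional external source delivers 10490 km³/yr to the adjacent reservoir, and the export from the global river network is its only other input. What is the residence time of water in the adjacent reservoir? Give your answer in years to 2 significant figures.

0.21 yr

Balance the global river network: ΣF_in = 52040 km³/yr.
Export to the adjacent reservoir = ΣF_in − (3230 + 33400) = 15410 km³/yr.
Total input to the adjacent reservoir = 15410 + 10490 = 25900 km³/yr; at steady state this equals its total output.
τ = M / F = 5419 / 25900 = 0.2092 yr.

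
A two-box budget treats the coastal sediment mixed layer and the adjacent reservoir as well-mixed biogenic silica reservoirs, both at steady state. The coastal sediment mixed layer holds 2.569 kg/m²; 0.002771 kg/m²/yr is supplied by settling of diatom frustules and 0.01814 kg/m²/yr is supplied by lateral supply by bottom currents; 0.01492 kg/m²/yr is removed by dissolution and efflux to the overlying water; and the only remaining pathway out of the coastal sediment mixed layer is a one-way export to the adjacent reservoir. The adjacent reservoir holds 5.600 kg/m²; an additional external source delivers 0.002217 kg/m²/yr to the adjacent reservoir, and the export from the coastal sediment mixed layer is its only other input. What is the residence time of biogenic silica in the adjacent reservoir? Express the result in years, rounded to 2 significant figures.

Balance the coastal sediment mixed layer: ΣF_in = 0.002771 + 0.01814 = 0.020911 kg/m²/yr.
Export to the adjacent reservoir = ΣF_in − (0.01492) = 0.0059910 kg/m²/yr.
Total input to the adjacent reservoir = 0.0059910 + 0.002217 = 0.0082080 kg/m²/yr; at steady state this equals its total output.
τ = M / F = 5.600 / 0.0082080 = 682.3 yr.

680 yr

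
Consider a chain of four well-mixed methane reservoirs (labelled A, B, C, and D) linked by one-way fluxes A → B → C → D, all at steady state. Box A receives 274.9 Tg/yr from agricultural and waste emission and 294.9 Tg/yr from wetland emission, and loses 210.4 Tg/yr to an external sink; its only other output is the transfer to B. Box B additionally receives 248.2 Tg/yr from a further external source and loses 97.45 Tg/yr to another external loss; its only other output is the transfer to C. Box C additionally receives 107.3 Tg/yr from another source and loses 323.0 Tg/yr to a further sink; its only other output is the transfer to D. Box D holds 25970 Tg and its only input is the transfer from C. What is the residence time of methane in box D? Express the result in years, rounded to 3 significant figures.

88.2 yr

Box A: F(A→B) = (274.9 + 294.9) − 210.4 = 359.40 Tg/yr.
Box B: F(B→C) = (359.40 + 248.2) − 97.45 = 510.15 Tg/yr.
Box C: F(C→D) = (510.15 + 107.3) − 323.0 = 294.45 Tg/yr.
Box D throughput = its input = 294.45 Tg/yr; τ = 25970 / 294.45 = 88.20 yr.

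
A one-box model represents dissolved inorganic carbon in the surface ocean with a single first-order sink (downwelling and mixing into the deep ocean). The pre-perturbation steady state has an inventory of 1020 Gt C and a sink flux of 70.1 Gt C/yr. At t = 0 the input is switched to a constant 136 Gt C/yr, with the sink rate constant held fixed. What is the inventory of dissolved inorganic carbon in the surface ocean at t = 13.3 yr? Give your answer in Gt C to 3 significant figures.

τ = M₀/F₀ = 1020/70.1 = 14.55 yr; rate constant k = 1/τ.
New steady state M_∞ = F₁/k = F₁·τ = 136 × 14.55 = 1978.9 Gt C.
M(t) = M_∞ + (M₀ − M_∞)·e^(−t/τ); t/τ = 13.3/14.55 = 0.9140, so e^(−t/τ) = 0.4009.
M(t) = 1978.9 − 958.9 × 0.4009 = 1594.5 Gt C.

1590 Gt C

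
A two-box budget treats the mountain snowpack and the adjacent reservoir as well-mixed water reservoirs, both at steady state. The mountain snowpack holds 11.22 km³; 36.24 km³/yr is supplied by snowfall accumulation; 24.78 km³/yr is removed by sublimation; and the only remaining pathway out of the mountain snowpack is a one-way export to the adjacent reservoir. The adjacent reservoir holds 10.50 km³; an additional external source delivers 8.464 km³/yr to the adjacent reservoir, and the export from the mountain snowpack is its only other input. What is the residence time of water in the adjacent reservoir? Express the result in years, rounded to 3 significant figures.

0.527 yr

Balance the mountain snowpack: ΣF_in = 36.240 km³/yr.
Export to the adjacent reservoir = ΣF_in − (24.78) = 11.460 km³/yr.
Total input to the adjacent reservoir = 11.460 + 8.464 = 19.924 km³/yr; at steady state this equals its total output.
τ = M / F = 10.50 / 19.924 = 0.5270 yr.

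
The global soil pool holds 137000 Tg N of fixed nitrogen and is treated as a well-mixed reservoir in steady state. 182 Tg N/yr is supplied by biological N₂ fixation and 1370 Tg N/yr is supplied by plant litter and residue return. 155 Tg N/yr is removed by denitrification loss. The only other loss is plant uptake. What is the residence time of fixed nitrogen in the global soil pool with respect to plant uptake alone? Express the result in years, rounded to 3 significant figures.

98.1 yr

At steady state ΣF_in = ΣF_out.
ΣF_in = 182 + 1370 = 1552.0 Tg N/yr.
Plant uptake flux = ΣF_in − (155) = 1552.0 − 155.0 = 1397 Tg N/yr.
τ = M / F = 137000 / 1397 = 98.07 yr.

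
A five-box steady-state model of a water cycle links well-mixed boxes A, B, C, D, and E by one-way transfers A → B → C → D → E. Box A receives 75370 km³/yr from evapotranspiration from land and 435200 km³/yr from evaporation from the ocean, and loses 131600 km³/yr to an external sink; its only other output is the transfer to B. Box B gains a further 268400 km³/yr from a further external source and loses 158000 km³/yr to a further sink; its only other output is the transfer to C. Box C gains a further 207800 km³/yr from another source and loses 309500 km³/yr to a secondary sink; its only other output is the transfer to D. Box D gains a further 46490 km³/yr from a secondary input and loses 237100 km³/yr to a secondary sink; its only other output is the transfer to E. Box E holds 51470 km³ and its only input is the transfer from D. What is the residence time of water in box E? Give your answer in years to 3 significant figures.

Box A: F(A→B) = (75370 + 435200) − 131600 = 378970 km³/yr.
Box B: F(B→C) = (378970 + 268400) − 158000 = 489370 km³/yr.
Box C: F(C→D) = (489370 + 207800) − 309500 = 387670 km³/yr.
Box D: F(D→E) = (387670 + 46490) − 237100 = 197060 km³/yr.
Box E throughput = its input = 197060 km³/yr; τ = 51470 / 197060 = 0.2612 yr.

0.261 yr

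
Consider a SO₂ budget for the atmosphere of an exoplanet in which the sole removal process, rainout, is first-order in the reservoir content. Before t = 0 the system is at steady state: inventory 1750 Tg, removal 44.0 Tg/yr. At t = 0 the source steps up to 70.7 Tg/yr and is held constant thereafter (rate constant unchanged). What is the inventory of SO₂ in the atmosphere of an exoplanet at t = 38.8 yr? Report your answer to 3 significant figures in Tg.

2410 Tg

Residence time τ = M₀/F₀ = 39.77 yr. The eventual steady state is M_∞ = M₀·(F₁/F₀) = 1750 × 70.7/44.0 = 2811.9 Tg.
The anomaly ΔM(t) = M(t) − M_∞ decays as ΔM₀·e^(−t/τ) with ΔM₀ = 1750 − 2811.9 = −1062 Tg.
At t = 38.8 yr, e^(−t/τ) = e^(−0.9755) = 0.3770, so ΔM = −400.3 Tg and M = 2811.9 − 400.3 = 2411.6 Tg.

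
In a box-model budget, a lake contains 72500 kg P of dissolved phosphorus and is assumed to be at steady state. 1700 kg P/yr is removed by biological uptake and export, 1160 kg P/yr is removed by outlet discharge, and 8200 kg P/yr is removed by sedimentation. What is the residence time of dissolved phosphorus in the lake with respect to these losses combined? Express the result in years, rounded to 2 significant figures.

6.6 yr

Total removal = 1700 + 1160 + 8200 = 11060 kg P/yr.
τ = M / ΣF_out = 72500 / 11060 = 6.555 yr.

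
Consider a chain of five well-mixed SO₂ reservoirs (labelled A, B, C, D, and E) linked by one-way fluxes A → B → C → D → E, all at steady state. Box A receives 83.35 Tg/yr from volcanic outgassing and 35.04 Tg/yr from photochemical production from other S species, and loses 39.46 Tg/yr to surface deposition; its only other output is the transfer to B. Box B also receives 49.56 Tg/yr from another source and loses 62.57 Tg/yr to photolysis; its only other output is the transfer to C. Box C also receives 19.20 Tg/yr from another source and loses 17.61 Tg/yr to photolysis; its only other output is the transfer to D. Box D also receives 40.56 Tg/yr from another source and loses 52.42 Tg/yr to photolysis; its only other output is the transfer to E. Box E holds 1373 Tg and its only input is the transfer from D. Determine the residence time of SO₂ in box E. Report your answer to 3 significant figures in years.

Box A: F(A→B) = (83.35 + 35.04) − 39.46 = 78.930 Tg/yr.
Box B: F(B→C) = (78.930 + 49.56) − 62.57 = 65.920 Tg/yr.
Box C: F(C→D) = (65.920 + 19.20) − 17.61 = 67.510 Tg/yr.
Box D: F(D→E) = (67.510 + 40.56) − 52.42 = 55.650 Tg/yr.
Box E throughput = its input = 55.650 Tg/yr; τ = 1373 / 55.650 = 24.67 yr.

24.7 yr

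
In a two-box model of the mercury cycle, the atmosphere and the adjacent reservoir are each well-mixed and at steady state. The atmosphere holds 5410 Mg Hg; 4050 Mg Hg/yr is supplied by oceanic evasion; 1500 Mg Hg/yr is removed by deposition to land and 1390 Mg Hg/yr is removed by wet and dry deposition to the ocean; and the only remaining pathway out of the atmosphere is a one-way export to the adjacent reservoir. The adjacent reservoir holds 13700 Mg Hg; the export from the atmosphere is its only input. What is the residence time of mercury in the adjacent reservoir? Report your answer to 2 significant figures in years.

12 yr

Balance the atmosphere: ΣF_in = 4050.0 Mg Hg/yr.
Export to the adjacent reservoir = ΣF_in − (1500 + 1390) = 1160.0 Mg Hg/yr.
At steady state the output of the adjacent reservoir equals its input, 1160.0 Mg Hg/yr.
τ = M / F = 13700 / 1160.0 = 11.81 yr.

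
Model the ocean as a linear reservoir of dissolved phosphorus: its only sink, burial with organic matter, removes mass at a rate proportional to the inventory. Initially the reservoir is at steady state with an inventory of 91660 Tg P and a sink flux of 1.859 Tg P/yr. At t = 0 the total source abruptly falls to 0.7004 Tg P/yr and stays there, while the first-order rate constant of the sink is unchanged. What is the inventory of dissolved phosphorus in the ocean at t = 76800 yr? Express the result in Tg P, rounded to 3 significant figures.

46600 Tg P

The sink rate constant is k = F₀/M₀ = 1.859/91660 = 2.028×10^-5 yr⁻¹.
Solving dM/dt = F₁ − kM with M(0) = M₀ gives M(t) = F₁/k + (M₀ − F₁/k)·e^(−kt).
F₁/k = 0.7004/2.028×10^-5 = 34534 Tg P; kt = 2.028×10^-5 × 76800 = 1.558, e^(−kt) = 0.2106.
M(76800) = 34534 + (91660 − 34534) × 0.2106 = 34534 + 12030 = 46567 Tg P.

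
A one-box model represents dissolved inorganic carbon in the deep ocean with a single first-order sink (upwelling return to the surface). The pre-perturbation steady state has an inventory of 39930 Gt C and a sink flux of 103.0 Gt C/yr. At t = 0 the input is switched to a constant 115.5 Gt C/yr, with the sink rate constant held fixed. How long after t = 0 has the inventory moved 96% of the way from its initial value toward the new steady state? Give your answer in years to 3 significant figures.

1250 yr

τ = M₀/F₀ = 39930/103.0 = 387.7 yr.
The remaining gap fraction is e^(−t/τ); 96% covered ⇒ e^(−t/τ) = 0.0400.
t = −τ ln(0.0400) = 387.7 × 3.219 = 1248 yr.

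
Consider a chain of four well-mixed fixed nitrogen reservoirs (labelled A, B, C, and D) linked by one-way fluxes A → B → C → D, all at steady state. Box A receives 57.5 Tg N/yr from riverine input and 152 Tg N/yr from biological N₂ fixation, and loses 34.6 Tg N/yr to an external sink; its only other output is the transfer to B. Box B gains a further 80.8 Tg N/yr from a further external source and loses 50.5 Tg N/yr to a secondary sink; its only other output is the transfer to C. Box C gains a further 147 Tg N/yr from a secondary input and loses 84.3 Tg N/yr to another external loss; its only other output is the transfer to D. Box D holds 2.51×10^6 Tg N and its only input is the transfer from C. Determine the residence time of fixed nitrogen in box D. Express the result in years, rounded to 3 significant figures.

9370 yr

Box A: F(A→B) = (57.5 + 152) − 34.6 = 174.90 Tg N/yr.
Box B: F(B→C) = (174.90 + 80.8) − 50.5 = 205.20 Tg N/yr.
Box C: F(C→D) = (205.20 + 147) − 84.3 = 267.90 Tg N/yr.
Box D throughput = its input = 267.90 Tg N/yr; τ = 2.51×10^6 / 267.90 = 9369 yr.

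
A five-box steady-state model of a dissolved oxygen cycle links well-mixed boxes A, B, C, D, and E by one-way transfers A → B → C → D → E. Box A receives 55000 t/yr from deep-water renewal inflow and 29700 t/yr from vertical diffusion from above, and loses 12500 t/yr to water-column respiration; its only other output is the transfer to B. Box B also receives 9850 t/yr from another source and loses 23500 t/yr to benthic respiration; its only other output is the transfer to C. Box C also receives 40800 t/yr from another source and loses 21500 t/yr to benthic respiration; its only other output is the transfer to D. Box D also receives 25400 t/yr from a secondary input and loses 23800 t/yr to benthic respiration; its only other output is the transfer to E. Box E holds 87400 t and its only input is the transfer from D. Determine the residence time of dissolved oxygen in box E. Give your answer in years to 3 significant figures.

1.10 yr

Box A: F(A→B) = (55000 + 29700) − 12500 = 72200 t/yr.
Box B: F(B→C) = (72200 + 9850) − 23500 = 58550 t/yr.
Box C: F(C→D) = (58550 + 40800) − 21500 = 77850 t/yr.
Box D: F(D→E) = (77850 + 25400) − 23800 = 79450 t/yr.
Box E throughput = its input = 79450 t/yr; τ = 87400 / 79450 = 1.100 yr.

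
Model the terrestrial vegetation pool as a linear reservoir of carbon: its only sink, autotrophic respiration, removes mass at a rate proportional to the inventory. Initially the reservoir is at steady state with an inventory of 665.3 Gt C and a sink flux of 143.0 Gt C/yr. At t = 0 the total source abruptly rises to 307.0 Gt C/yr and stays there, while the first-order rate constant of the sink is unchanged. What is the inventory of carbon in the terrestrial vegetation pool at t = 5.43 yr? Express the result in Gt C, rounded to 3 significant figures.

The sink rate constant is k = F₀/M₀ = 143.0/665.3 = 0.2149 yr⁻¹.
Solving dM/dt = F₁ − kM with M(0) = M₀ gives M(t) = F₁/k + (M₀ − F₁/k)·e^(−kt).
F₁/k = 307.0/0.2149 = 1428.3 Gt C; kt = 0.2149 × 5.43 = 1.167, e^(−kt) = 0.3113.
M(5.43) = 1428.3 + (665.3 − 1428.3) × 0.3113 = 1428.3 − 237.5 = 1190.8 Gt C.

1190 Gt C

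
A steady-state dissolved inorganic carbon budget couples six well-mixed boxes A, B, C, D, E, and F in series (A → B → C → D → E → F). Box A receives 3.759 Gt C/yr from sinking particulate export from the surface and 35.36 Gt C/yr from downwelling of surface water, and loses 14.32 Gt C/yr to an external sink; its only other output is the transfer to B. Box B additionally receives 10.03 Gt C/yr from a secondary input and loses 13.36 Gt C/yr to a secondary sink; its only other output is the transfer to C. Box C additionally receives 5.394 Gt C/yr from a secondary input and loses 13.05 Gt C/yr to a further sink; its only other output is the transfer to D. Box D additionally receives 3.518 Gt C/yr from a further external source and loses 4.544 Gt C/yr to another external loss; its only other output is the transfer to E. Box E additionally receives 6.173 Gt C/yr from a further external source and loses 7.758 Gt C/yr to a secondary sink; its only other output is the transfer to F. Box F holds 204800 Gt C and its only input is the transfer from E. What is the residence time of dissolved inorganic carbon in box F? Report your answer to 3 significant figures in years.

Box A: F(A→B) = (3.759 + 35.36) − 14.32 = 24.799 Gt C/yr.
Box B: F(B→C) = (24.799 + 10.03) − 13.36 = 21.469 Gt C/yr.
Box C: F(C→D) = (21.469 + 5.394) − 13.05 = 13.813 Gt C/yr.
Box D: F(D→E) = (13.813 + 3.518) − 4.544 = 12.787 Gt C/yr.
Box E: F(E→F) = (12.787 + 6.173) − 7.758 = 11.202 Gt C/yr.
Box F throughput = its input = 11.202 Gt C/yr; τ = 204800 / 11.202 = 18280 yr.

18300 yr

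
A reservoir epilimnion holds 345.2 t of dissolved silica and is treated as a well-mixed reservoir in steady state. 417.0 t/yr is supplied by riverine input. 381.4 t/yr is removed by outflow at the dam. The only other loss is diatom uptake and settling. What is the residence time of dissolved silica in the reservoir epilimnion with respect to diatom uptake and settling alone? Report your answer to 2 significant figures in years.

At steady state ΣF_in = ΣF_out.
ΣF_in = 417.00 t/yr.
Diatom uptake and settling flux = ΣF_in − (381.4) = 417.00 − 381.4 = 35.60 t/yr.
τ = M / F = 345.2 / 35.60 = 9.697 yr.

9.7 yr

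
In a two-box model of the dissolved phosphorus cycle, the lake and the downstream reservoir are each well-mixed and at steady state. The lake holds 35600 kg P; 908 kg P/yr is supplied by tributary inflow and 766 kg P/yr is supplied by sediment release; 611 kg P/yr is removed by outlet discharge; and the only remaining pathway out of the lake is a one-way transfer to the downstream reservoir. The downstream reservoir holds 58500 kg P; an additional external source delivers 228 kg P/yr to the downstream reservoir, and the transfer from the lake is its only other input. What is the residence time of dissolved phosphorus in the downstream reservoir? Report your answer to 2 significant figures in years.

45 yr

Balance the lake: ΣF_in = 908 + 766 = 1674.0 kg P/yr.
Transfer to the downstream reservoir = ΣF_in − (611) = 1063.0 kg P/yr.
Total input to the downstream reservoir = 1063.0 + 228 = 1291.0 kg P/yr; at steady state this equals its total output.
τ = M / F = 58500 / 1291.0 = 45.31 yr.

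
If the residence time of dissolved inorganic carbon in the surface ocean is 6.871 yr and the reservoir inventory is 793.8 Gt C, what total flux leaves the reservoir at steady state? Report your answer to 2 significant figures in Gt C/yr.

F = M / τ = 793.8 / 6.871 = 115.5 Gt C/yr.

120 Gt C/yr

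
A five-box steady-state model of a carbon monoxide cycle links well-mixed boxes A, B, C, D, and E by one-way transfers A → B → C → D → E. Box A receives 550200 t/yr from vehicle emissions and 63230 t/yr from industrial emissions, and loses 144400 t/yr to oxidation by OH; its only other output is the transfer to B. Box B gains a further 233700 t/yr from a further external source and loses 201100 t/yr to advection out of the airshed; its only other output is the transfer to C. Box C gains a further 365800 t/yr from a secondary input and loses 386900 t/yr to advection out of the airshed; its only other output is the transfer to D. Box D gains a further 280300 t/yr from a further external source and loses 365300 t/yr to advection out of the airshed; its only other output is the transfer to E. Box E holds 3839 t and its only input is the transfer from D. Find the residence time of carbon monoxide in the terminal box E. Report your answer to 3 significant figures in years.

0.00971 yr

Box A: F(A→B) = (550200 + 63230) − 144400 = 469030 t/yr.
Box B: F(B→C) = (469030 + 233700) − 201100 = 501630 t/yr.
Box C: F(C→D) = (501630 + 365800) − 386900 = 480530 t/yr.
Box D: F(D→E) = (480530 + 280300) − 365300 = 395530 t/yr.
Box E throughput = its input = 395530 t/yr; τ = 3839 / 395530 = 0.009706 yr.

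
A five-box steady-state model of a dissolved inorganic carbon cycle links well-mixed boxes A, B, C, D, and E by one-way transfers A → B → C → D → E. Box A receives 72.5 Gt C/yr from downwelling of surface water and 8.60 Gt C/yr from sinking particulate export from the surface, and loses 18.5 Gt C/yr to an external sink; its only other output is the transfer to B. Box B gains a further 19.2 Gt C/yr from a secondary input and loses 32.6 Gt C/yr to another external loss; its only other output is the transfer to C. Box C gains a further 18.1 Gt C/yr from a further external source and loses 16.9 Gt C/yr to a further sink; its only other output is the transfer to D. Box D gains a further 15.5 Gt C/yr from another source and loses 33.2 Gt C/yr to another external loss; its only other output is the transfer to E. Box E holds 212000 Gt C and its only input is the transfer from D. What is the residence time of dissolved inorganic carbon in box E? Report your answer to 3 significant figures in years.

6480 yr

Box A: F(A→B) = (72.5 + 8.60) − 18.5 = 62.600 Gt C/yr.
Box B: F(B→C) = (62.600 + 19.2) − 32.6 = 49.200 Gt C/yr.
Box C: F(C→D) = (49.200 + 18.1) − 16.9 = 50.400 Gt C/yr.
Box D: F(D→E) = (50.400 + 15.5) − 33.2 = 32.700 Gt C/yr.
Box E throughput = its input = 32.700 Gt C/yr; τ = 212000 / 32.700 = 6483 yr.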